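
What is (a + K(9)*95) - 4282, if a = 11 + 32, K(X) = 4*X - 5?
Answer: -1294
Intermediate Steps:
K(X) = -5 + 4*X
a = 43
(a + K(9)*95) - 4282 = (43 + (-5 + 4*9)*95) - 4282 = (43 + (-5 + 36)*95) - 4282 = (43 + 31*95) - 4282 = (43 + 2945) - 4282 = 2988 - 4282 = -1294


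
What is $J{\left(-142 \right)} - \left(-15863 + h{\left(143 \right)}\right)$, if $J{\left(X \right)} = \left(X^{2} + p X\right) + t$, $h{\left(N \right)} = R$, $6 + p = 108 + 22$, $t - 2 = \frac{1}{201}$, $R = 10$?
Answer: $\frac{3700612}{201} \approx 18411.0$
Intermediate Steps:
$t = \frac{403}{201}$ ($t = 2 + \frac{1}{201} = \frac{403}{201} \approx 2.005$)
$p = 124$ ($p = -6 + \left(108 + 22\right) = -6 + 130 = 124$)
$h{\left(N \right)} = 10$
$J{\left(X \right)} = \frac{403}{201} + X^{2} + 124 X$ ($J{\left(X \right)} = \left(X^{2} + 124 X\right) + \frac{403}{201} = \frac{403}{201} + X^{2} + 124 X$)
$J{\left(-142 \right)} - \left(-15863 + h{\left(143 \right)}\right) = \left(\frac{403}{201} + \left(-142\right)^{2} + 124 \left(-142\right)\right) + \left(15863 - 10\right) = \left(\frac{403}{201} + 20164 - 17608\right) + \left(15863 - 10\right) = \frac{514159}{201} + 15853 = \frac{3700612}{201}$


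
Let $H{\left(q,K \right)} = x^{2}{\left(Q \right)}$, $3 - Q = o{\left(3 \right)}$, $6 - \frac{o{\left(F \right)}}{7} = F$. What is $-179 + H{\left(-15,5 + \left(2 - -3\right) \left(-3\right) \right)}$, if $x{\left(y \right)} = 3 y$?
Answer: $2737$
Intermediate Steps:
$o{\left(F \right)} = 42 - 7 F$
$Q = -18$ ($Q = 3 - \left(42 - 21\right) = 3 - 21 = -18$)
$H{\left(q,K \right)} = 2916$ ($H{\left(q,K \right)} = \left(3 \left(-18\right)\right)^{2} = \left(-54\right)^{2} = 2916$)
$-179 + H{\left(-15,5 + \left(2 - -3\right) \left(-3\right) \right)} = -179 + 2916 = 2737$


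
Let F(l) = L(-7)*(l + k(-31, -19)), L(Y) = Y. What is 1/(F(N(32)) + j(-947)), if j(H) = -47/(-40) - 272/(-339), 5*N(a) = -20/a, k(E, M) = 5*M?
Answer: 6780/4528039 ≈ 0.0014973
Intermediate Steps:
N(a) = -4/a (N(a) = (-20/a)/5 = -4/a)
j(H) = 26813/13560 (j(H) = -47*(-1/40) - 272*(-1/339) = 47/40 + 272/339 = 26813/13560)
F(l) = 665 - 7*l (F(l) = -7*(l + 5*(-19)) = -7*(l - 95) = -7*(-95 + l) = 665 - 7*l)
1/(F(N(32)) + j(-947)) = 1/((665 - (-28)/32) + 26813/13560) = 1/((665 - 7*(-1/8)) + 26813/13560) = 1/((665 + 7/8) + 26813/13560) = 1/(5327/8 + 26813/13560) = 1/(4528039/6780) = 6780/4528039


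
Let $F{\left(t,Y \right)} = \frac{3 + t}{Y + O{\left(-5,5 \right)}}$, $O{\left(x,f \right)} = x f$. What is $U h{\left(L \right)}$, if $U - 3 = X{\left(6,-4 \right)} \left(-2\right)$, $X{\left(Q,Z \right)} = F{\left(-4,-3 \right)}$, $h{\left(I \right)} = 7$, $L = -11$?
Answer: $\frac{41}{2} \approx 20.5$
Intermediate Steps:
$O{\left(x,f \right)} = f x$
$F{\left(t,Y \right)} = \frac{3 + t}{-25 + Y}$ ($F{\left(t,Y \right)} = \frac{3 + t}{Y + 5 \left(-5\right)} = \frac{3 + t}{Y - 25} = \frac{3 + t}{-25 + Y}$)
$X{\left(Q,Z \right)} = \frac{1}{28}$ ($X{\left(Q,Z \right)} = \frac{3 - 4}{-25 - 3} = \frac{1}{-28} \left(-1\right) = \left(- \frac{1}{28}\right) \left(-1\right) = \frac{1}{28}$)
$U = \frac{41}{14}$ ($U = 3 + \frac{1}{28} \left(-2\right) = 3 - \frac{1}{14} = \frac{41}{14} \approx 2.9286$)
$U h{\left(L \right)} = \frac{41}{14} \cdot 7 = \frac{41}{2}$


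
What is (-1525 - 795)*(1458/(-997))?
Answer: 3382560/997 ≈ 3392.7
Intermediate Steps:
(-1525 - 795)*(1458/(-997)) = -3382560*(-1)/997 = -2320*(-1458/997) = 3382560/997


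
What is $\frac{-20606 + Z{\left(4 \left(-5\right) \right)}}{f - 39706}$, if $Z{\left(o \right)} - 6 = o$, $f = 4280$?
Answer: $\frac{10310}{17713} \approx 0.58206$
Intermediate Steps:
$Z{\left(o \right)} = 6 + o$
$\frac{-20606 + Z{\left(4 \left(-5\right) \right)}}{f - 39706} = \frac{-20606 + \left(6 + 4 \left(-5\right)\right)}{4280 - 39706} = \frac{-20606 + \left(6 - 20\right)}{-35426} = \left(-20606 - 14\right) \left(- \frac{1}{35426}\right) = \left(-20620\right) \left(- \frac{1}{35426}\right) = \frac{10310}{17713}$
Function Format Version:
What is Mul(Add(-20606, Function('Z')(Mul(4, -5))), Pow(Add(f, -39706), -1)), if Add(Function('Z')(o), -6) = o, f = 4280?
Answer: Rational(10310, 17713) ≈ 0.58206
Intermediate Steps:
Function('Z')(o) = Add(6, o)
Mul(Add(-20606, Function('Z')(Mul(4, -5))), Pow(Add(f, -39706), -1)) = Mul(Add(-20606, Add(6, Mul(4, -5))), Pow(Add(4280, -39706), -1)) = Mul(Add(-20606, Add(6, -20)), Pow(-35426, -1)) = Mul(Add(-20606, -14), Rational(-1, 35426)) = Mul(-20620, Rational(-1, 35426)) = Rational(10310, 17713)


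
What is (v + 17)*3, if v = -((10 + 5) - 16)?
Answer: 54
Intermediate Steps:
v = 1 (v = -(15 - 16) = -1*(-1) = 1)
(v + 17)*3 = (1 + 17)*3 = 18*3 = 54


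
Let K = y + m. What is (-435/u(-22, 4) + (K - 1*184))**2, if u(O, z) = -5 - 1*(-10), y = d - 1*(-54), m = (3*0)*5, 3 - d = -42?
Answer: 29584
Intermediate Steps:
d = 45 (d = 3 - 1*(-42) = 3 + 42 = 45)
m = 0 (m = 0*5 = 0)
y = 99 (y = 45 - 1*(-54) = 45 + 54 = 99)
u(O, z) = 5 (u(O, z) = -5 + 10 = 5)
K = 99 (K = 99 + 0 = 99)
(-435/u(-22, 4) + (K - 1*184))**2 = (-435/5 + (99 - 1*184))**2 = (-435*1/5 + (99 - 184))**2 = (-87 - 85)**2 = (-172)**2 = 29584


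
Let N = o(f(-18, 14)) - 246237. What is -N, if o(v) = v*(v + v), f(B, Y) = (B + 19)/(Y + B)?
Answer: 1969895/8 ≈ 2.4624e+5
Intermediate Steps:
f(B, Y) = (19 + B)/(B + Y)
o(v) = 2*v² (o(v) = v*(2*v) = 2*v²)
N = -1969895/8 (N = 2*((19 - 18)/(-18 + 14))² - 246237 = 2*(1/(-4))² - 246237 = 2*(-¼*1)² - 246237 = 2*(-¼)² - 246237 = 2*(1/16) - 246237 = ⅛ - 246237 = -1969895/8 ≈ -2.4624e+5)
-N = -1*(-1969895/8) = 1969895/8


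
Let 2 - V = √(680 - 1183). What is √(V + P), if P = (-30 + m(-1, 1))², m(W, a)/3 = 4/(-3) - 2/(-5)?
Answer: √(26946 - 25*I*√503)/5 ≈ 32.832 - 0.34155*I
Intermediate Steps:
m(W, a) = -14/5 (m(W, a) = 3*(4/(-3) - 2/(-5)) = 3*(4*(-⅓) - 2*(-⅕)) = 3*(-4/3 + ⅖) = 3*(-14/15) = -14/5)
V = 2 - I*√503 (V = 2 - √(680 - 1183) = 2 - √(-503) = 2 - I*√503 ≈ 2.0 - 22.428*I)
P = 26896/25 (P = (-30 - 14/5)² = (-164/5)² = 26896/25 ≈ 1075.8)
√(V + P) = √((2 - I*√503) + 26896/25) = √(26946/25 - I*√503)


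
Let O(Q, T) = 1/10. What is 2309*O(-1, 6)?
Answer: 2309/10 ≈ 230.90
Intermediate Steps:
O(Q, T) = ⅒
2309*O(-1, 6) = 2309*(⅒) = 2309/10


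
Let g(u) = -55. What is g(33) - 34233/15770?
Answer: -901583/15770 ≈ -57.171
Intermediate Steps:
g(33) - 34233/15770 = -55 - 34233/15770 = -901583/15770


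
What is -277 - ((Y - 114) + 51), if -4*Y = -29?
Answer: -885/4 ≈ -221.25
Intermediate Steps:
Y = 29/4 (Y = -1/4*(-29) = 29/4 ≈ 7.2500)
-277 - ((Y - 114) + 51) = -277 - ((29/4 - 114) + 51) = -277 - (-427/4 + 51) = -277 - 1*(-223/4) = -277 + 223/4 = -885/4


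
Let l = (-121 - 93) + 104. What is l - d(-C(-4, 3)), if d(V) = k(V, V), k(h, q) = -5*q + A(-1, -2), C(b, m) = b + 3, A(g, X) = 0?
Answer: -105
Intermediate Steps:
C(b, m) = 3 + b
k(h, q) = -5*q (k(h, q) = -5*q + 0 = -5*q)
d(V) = -5*V
l = -110 (l = -214 + 104 = -110)
l - d(-C(-4, 3)) = -110 - (-5)*(-(3 - 4)) = -110 - (-5)*(-1*(-1)) = -110 - (-5) = -110 - 1*(-5) = -110 + 5 = -105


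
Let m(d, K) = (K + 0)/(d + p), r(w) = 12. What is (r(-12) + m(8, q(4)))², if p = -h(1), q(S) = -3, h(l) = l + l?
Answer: 529/4 ≈ 132.25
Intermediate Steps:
h(l) = 2*l
p = -2 ≈ -2.0000
m(d, K) = K/(-2 + d) (m(d, K) = (K + 0)/(d - 2) = K/(-2 + d))
(r(-12) + m(8, q(4)))² = (12 - 3/(-2 + 8))² = (12 - 3/6)² = (12 - 3*⅙)² = (12 - ½)² = (23/2)² = 529/4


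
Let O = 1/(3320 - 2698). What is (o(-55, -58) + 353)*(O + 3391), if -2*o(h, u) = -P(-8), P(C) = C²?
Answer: 812043155/622 ≈ 1.3055e+6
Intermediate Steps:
o(h, u) = 32 (o(h, u) = -(-1)*(-8)²/2 = -(-1)*64/2 = -½*(-64) = 32)
O = 1/622 ≈ 0.0016077
(o(-55, -58) + 353)*(O + 3391) = (32 + 353)*(1/622 + 3391) = 385*(2109203/622) = 812043155/622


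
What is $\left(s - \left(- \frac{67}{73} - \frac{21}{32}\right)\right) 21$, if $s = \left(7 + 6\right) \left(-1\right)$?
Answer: $- \frac{560511}{2336} \approx -239.94$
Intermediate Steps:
$s = -13$ ($s = 13 \left(-1\right) = -13$)
$\left(s - \left(- \frac{67}{73} - \frac{21}{32}\right)\right) 21 = \left(-13 - \left(- \frac{67}{73} - \frac{21}{32}\right)\right) 21 = \left(-13 - - \frac{3677}{2336}\right) 21 = \left(-13 + \left(\frac{67}{73} + \frac{21}{32}\right)\right) 21 = \left(-13 + \frac{3677}{2336}\right) 21 = \left(- \frac{26691}{2336}\right) 21 = - \frac{560511}{2336}$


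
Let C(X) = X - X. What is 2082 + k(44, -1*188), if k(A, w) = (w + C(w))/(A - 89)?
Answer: 93878/45 ≈ 2086.2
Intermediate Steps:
C(X) = 0
k(A, w) = w/(-89 + A) (k(A, w) = (w + 0)/(A - 89) = w/(-89 + A))
2082 + k(44, -1*188) = 2082 + (-1*188)/(-89 + 44) = 2082 - 188/(-45) = 2082 - 188*(-1/45) = 2082 + 188/45 = 93878/45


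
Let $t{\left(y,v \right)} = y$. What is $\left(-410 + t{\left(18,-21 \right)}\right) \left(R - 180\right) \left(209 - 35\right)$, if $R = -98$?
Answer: $18961824$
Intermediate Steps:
$\left(-410 + t{\left(18,-21 \right)}\right) \left(R - 180\right) \left(209 - 35\right) = \left(-410 + 18\right) \left(-98 - 180\right) \left(209 - 35\right) = - 392 \left(\left(-278\right) 174\right) = \left(-392\right) \left(-48372\right) = 18961824$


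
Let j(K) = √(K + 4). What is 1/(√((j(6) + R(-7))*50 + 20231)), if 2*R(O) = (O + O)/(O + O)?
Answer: √2/(2*√(10128 + 25*√10)) ≈ 0.0069990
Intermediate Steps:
j(K) = √(4 + K)
R(O) = ½ (R(O) = ((O + O)/(O + O))/2 = ((2*O)/((2*O)))/2 = ((2*O)*(1/(2*O)))/2 = (½)*1 = ½)
1/(√((j(6) + R(-7))*50 + 20231)) = 1/(√((√(4 + 6) + ½)*50 + 20231)) = 1/(√((√10 + ½)*50 + 20231)) = 1/(√((½ + √10)*50 + 20231)) = 1/(√((25 + 50*√10) + 20231)) = 1/(√(20256 + 50*√10)) = (20256 + 50*√10)^(-½)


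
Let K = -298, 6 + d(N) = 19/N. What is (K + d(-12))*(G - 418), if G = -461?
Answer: 1074431/4 ≈ 2.6861e+5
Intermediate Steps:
d(N) = -6 + 19/N
(K + d(-12))*(G - 418) = (-298 + (-6 + 19/(-12)))*(-461 - 418) = (-298 + (-6 + 19*(-1/12)))*(-879) = (-298 + (-6 - 19/12))*(-879) = (-298 - 91/12)*(-879) = -3667/12*(-879) = 1074431/4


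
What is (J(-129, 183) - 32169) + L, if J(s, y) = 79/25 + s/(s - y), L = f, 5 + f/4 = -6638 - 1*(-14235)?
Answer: -4673309/2600 ≈ -1797.4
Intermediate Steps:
f = 30368 (f = -20 + 4*(-6638 - 1*(-14235)) = -20 + 4*(-6638 + 14235) = -20 + 4*7597 = -20 + 30388 = 30368)
L = 30368
J(s, y) = 79/25 + s/(s - y) (J(s, y) = 79*(1/25) + s/(s - y) = 79/25 + s/(s - y))
(J(-129, 183) - 32169) + L = ((-79*183 + 104*(-129))/(25*(-129 - 1*183)) - 32169) + 30368 = ((-14457 - 13416)/(25*(-129 - 183)) - 32169) + 30368 = ((1/25)*(-27873)/(-312) - 32169) + 30368 = ((1/25)*(-1/312)*(-27873) - 32169) + 30368 = (9291/2600 - 32169) + 30368 = -83630109/2600 + 30368 = -4673309/2600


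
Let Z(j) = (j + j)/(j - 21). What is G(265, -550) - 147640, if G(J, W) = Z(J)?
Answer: -18011815/122 ≈ -1.4764e+5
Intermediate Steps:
Z(j) = 2*j/(-21 + j) (Z(j) = (2*j)/(-21 + j) = 2*j/(-21 + j))
G(J, W) = 2*J/(-21 + J)
G(265, -550) - 147640 = 2*265/(-21 + 265) - 147640 = 2*265/244 - 147640 = 2*265*(1/244) - 147640 = 265/122 - 147640 = -18011815/122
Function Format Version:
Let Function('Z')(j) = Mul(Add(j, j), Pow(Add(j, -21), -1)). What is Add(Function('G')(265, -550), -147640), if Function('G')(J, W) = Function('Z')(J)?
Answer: Rational(-18011815, 122) ≈ -1.4764e+5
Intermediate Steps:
Function('Z')(j) = Mul(2, j, Pow(Add(-21, j), -1)) (Function('Z')(j) = Mul(Mul(2, j), Pow(Add(-21, j), -1)) = Mul(2, j, Pow(Add(-21, j), -1)))
Function('G')(J, W) = Mul(2, J, Pow(Add(-21, J), -1))
Add(Function('G')(265, -550), -147640) = Add(Mul(2, 265, Pow(Add(-21, 265), -1)), -147640) = Add(Mul(2, 265, Pow(244, -1)), -147640) = Add(Mul(2, 265, Rational(1, 244)), -147640) = Add(Rational(265, 122), -147640) = Rational(-18011815, 122)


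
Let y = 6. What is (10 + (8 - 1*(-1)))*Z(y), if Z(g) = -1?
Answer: -19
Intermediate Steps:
(10 + (8 - 1*(-1)))*Z(y) = (10 + (8 - 1*(-1)))*(-1) = (10 + (8 + 1))*(-1) = (10 + 9)*(-1) = 19*(-1) = -19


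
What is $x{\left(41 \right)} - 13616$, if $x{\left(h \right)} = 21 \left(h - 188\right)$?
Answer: $-16703$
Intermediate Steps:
$x{\left(h \right)} = -3948 + 21 h$ ($x{\left(h \right)} = 21 \left(-188 + h\right) = -3948 + 21 h$)
$x{\left(41 \right)} - 13616 = \left(-3948 + 21 \cdot 41\right) - 13616 = \left(-3948 + 861\right) - 13616 = -3087 - 13616 = -16703$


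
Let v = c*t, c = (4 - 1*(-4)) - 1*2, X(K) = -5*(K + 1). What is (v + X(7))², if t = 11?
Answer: 676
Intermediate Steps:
X(K) = -5 - 5*K (X(K) = -5*(1 + K) = -5 - 5*K)
c = 6 (c = (4 + 4) - 2 = 8 - 2 = 6)
v = 66 (v = 6*11 = 66)
(v + X(7))² = (66 + (-5 - 5*7))² = (66 + (-5 - 35))² = (66 - 40)² = 26² = 676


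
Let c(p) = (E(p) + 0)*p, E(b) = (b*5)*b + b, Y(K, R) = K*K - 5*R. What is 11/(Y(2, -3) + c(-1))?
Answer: 11/15 ≈ 0.73333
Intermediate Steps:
Y(K, R) = K² - 5*R
E(b) = b + 5*b² (E(b) = (5*b)*b + b = 5*b² + b = b + 5*b²)
c(p) = p²*(1 + 5*p) (c(p) = (p*(1 + 5*p) + 0)*p = (p*(1 + 5*p))*p = p²*(1 + 5*p))
11/(Y(2, -3) + c(-1)) = 11/((2² - 5*(-3)) + (-1)²*(1 + 5*(-1))) = 11/((4 + 15) + 1*(1 - 5)) = 11/(19 + 1*(-4)) = 11/(19 - 4) = 11/15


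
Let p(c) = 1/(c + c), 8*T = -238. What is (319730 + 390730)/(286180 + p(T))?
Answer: 14090790/5675903 ≈ 2.4826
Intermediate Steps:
T = -119/4 (T = (1/8)*(-238) = -119/4 ≈ -29.750)
p(c) = 1/(2*c)
(319730 + 390730)/(286180 + p(T)) = (319730 + 390730)/(286180 + 1/(2*(-119/4))) = 710460/(286180 + (1/2)*(-4/119)) = 710460/(286180 - 2/119) = 710460/(34055418/119) = 710460*(119/34055418) = 14090790/5675903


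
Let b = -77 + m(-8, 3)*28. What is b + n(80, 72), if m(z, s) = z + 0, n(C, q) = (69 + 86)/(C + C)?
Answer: -9601/32 ≈ -300.03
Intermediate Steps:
n(C, q) = 155/(2*C) (n(C, q) = 155/((2*C)) = 155*(1/(2*C)) = 155/(2*C))
m(z, s) = z
b = -301 (b = -77 - 8*28 = -77 - 224 = -301)
b + n(80, 72) = -301 + (155/2)/80 = -301 + (155/2)*(1/80) = -301 + 31/32 = -9601/32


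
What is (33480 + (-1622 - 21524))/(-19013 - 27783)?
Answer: -5167/23398 ≈ -0.22083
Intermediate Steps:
(33480 + (-1622 - 21524))/(-19013 - 27783) = (33480 - 23146)/(-46796) = 10334*(-1/46796) = -5167/23398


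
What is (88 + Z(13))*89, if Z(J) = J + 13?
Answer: 10146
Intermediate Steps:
Z(J) = 13 + J
(88 + Z(13))*89 = (88 + (13 + 13))*89 = (88 + 26)*89 = 114*89 = 10146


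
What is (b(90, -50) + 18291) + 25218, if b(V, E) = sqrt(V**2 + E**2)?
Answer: 43509 + 10*sqrt(106) ≈ 43612.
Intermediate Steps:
b(V, E) = sqrt(E**2 + V**2)
(b(90, -50) + 18291) + 25218 = (sqrt((-50)**2 + 90**2) + 18291) + 25218 = (sqrt(2500 + 8100) + 18291) + 25218 = (sqrt(10600) + 18291) + 25218 = (10*sqrt(106) + 18291) + 25218 = (18291 + 10*sqrt(106)) + 25218 = 43509 + 10*sqrt(106)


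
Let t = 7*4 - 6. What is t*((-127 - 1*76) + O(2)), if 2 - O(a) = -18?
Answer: -4026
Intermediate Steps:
O(a) = 20 (O(a) = 2 - 1*(-18) = 2 + 18 = 20)
t = 22 (t = 28 - 6 = 22)
t*((-127 - 1*76) + O(2)) = 22*((-127 - 1*76) + 20) = 22*((-127 - 76) + 20) = 22*(-203 + 20) = 22*(-183) = -4026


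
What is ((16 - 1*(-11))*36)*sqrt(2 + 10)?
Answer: 1944*sqrt(3) ≈ 3367.1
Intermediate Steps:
((16 - 1*(-11))*36)*sqrt(2 + 10) = ((16 + 11)*36)*sqrt(12) = (27*36)*(2*sqrt(3)) = 972*(2*sqrt(3)) = 1944*sqrt(3)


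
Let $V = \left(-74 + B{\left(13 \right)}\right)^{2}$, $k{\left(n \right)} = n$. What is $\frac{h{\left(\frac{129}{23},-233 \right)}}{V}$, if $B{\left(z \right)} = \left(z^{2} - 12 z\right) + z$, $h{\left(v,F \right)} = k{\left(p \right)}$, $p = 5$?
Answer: $\frac{5}{2304} \approx 0.0021701$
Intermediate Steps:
$h{\left(v,F \right)} = 5$
$B{\left(z \right)} = z^{2} - 11 z$
$V = 2304$ ($V = \left(-74 + 13 \left(-11 + 13\right)\right)^{2} = \left(-74 + 13 \cdot 2\right)^{2} = \left(-74 + 26\right)^{2} = \left(-48\right)^{2} = 2304$)
$\frac{h{\left(\frac{129}{23},-233 \right)}}{V} = \frac{5}{2304}$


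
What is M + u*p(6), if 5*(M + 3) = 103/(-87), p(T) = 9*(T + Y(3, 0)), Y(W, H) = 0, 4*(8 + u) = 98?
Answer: 386177/435 ≈ 887.76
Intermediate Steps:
u = 33/2 (u = -8 + (¼)*98 = -8 + 49/2 = 33/2 ≈ 16.500)
p(T) = 9*T (p(T) = 9*(T + 0) = 9*T)
M = -1408/435 (M = -3 + (103/(-87))/5 = -3 + (103*(-1/87))/5 = -3 + (⅕)*(-103/87) = -3 - 103/435 = -1408/435 ≈ -3.2368)
M + u*p(6) = -1408/435 + 33*(9*6)/2 = -1408/435 + (33/2)*54 = -1408/435 + 891 = 386177/435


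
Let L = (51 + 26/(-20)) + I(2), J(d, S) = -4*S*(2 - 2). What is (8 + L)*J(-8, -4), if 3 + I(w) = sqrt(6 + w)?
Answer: 0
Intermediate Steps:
I(w) = -3 + sqrt(6 + w)
J(d, S) = 0 (J(d, S) = -4*S*0 = -4*0 = 0)
L = 467/10 + 2*sqrt(2) (L = (51 + 26/(-20)) + (-3 + sqrt(6 + 2)) = (51 + 26*(-1/20)) + (-3 + sqrt(8)) = (51 - 13/10) + (-3 + 2*sqrt(2)) = 497/10 + (-3 + 2*sqrt(2)) = 467/10 + 2*sqrt(2) ≈ 49.528)
(8 + L)*J(-8, -4) = (8 + (467/10 + 2*sqrt(2)))*0 = (547/10 + 2*sqrt(2))*0 = 0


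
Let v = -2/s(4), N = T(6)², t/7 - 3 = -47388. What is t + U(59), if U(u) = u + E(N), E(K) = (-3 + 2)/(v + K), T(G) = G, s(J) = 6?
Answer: -35485055/107 ≈ -3.3164e+5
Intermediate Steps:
t = -331695 (t = 21 + 7*(-47388) = 21 - 331716 = -331695)
N = 36 (N = 6² = 36)
v = -⅓ (v = -2/6 = -2*⅙ = -⅓ ≈ -0.33333)
E(K) = -1/(-⅓ + K) (E(K) = (-3 + 2)/(-⅓ + K) = -1/(-⅓ + K))
U(u) = -3/107 + u (U(u) = u - 3/(-1 + 3*36) = u - 3/(-1 + 108) = u - 3/107 = -3/107 + u)
t + U(59) = -331695 + (-3/107 + 59) = -331695 + 6310/107 = -35485055/107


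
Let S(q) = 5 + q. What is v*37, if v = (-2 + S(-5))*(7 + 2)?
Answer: -666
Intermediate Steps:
v = -18 (v = (-2 + (5 - 5))*(7 + 2) = (-2 + 0)*9 = -2*9 = -18)
v*37 = -18*37 = -666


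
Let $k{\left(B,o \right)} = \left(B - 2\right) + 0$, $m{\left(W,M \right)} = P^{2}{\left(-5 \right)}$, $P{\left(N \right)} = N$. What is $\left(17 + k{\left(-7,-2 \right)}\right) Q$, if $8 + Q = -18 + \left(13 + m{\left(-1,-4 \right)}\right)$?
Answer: $96$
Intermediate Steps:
$m{\left(W,M \right)} = 25$ ($m{\left(W,M \right)} = \left(-5\right)^{2} = 25$)
$k{\left(B,o \right)} = -2 + B$ ($k{\left(B,o \right)} = \left(-2 + B\right) + 0 = -2 + B$)
$Q = 12$ ($Q = -8 + \left(-18 + \left(13 + 25\right)\right) = -8 + \left(-18 + 38\right) = -8 + 20 = 12$)
$\left(17 + k{\left(-7,-2 \right)}\right) Q = \left(17 - 9\right) 12 = 8 \cdot 12 = 96$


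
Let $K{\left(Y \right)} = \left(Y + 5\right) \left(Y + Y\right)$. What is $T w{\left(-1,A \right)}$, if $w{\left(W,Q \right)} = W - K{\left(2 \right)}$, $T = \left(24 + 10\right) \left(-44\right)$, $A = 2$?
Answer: $43384$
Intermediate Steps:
$K{\left(Y \right)} = 2 Y \left(5 + Y\right)$ ($K{\left(Y \right)} = \left(5 + Y\right) 2 Y = 2 Y \left(5 + Y\right)$)
$T = -1496$ ($T = 34 \left(-44\right) = -1496$)
$w{\left(W,Q \right)} = -28 + W$ ($w{\left(W,Q \right)} = W - 2 \cdot 2 \left(5 + 2\right) = W - 2 \cdot 2 \cdot 7 = W - 28 = -28 + W$)
$T w{\left(-1,A \right)} = - 1496 \left(-28 - 1\right) = \left(-1496\right) \left(-29\right) = 43384$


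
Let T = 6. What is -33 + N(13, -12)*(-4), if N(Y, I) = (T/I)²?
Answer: -34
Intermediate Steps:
N(Y, I) = 36/I² (N(Y, I) = (6/I)² = 36/I²)
-33 + N(13, -12)*(-4) = -33 + (36/(-12)²)*(-4) = -33 + (36*(1/144))*(-4) = -33 + (¼)*(-4) = -33 - 1 = -34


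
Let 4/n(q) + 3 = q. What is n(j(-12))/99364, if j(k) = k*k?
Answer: 1/3502581 ≈ 2.8550e-7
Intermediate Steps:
j(k) = k**2
n(q) = 4/(-3 + q)
n(j(-12))/99364 = (4/(-3 + (-12)**2))/99364 = (4/(-3 + 144))*(1/99364) = (4/141)*(1/99364) = 1/3502581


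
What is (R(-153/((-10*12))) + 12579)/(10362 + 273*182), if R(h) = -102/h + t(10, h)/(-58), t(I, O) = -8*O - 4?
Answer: 3624781/17413920 ≈ 0.20815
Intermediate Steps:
t(I, O) = -4 - 8*O
R(h) = 2/29 - 102/h + 4*h/29 (R(h) = -102/h + (-4 - 8*h)/(-58) = -102/h + (-4 - 8*h)*(-1/58) = -102/h + (2/29 + 4*h/29) = 2/29 - 102/h + 4*h/29)
(R(-153/((-10*12))) + 12579)/(10362 + 273*182) = ((2/29 - 102/((-153/((-10*12)))) + 4*(-153/((-10*12)))/29) + 12579)/(10362 + 273*182) = ((2/29 - 102/((-153/(-120))) + 4*(-153/(-120))/29) + 12579)/(10362 + 49686) = ((2/29 - 102/((-153*(-1/120))) + 4*(-153*(-1/120))/29) + 12579)/60048 = ((2/29 - 102/51/40 + (4/29)*(51/40)) + 12579)*(1/60048) = ((2/29 - 102*40/51 + 51/290) + 12579)*(1/60048) = ((2/29 - 80 + 51/290) + 12579)*(1/60048) = (-23129/290 + 12579)*(1/60048) = (3624781/290)*(1/60048) = 3624781/17413920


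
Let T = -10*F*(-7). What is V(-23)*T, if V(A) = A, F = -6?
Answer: 9660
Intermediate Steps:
T = -420 (T = -10*(-6)*(-7) = 60*(-7) = -420)
V(-23)*T = -23*(-420) = 9660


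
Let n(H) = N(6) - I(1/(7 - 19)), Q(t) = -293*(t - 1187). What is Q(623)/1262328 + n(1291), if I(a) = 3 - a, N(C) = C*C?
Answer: 20858441/631164 ≈ 33.048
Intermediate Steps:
Q(t) = 347791 - 293*t (Q(t) = -293*(-1187 + t) = 347791 - 293*t)
N(C) = C²
n(H) = 395/12 (n(H) = 6² - (3 - 1/(7 - 19)) = 36 - (3 - 1/(-12)) = 36 - (3 - 1*(-1/12)) = 36 - (3 + 1/12) = 36 - 1*37/12 = 36 - 37/12 = 395/12)
Q(623)/1262328 + n(1291) = (347791 - 293*623)/1262328 + 395/12 = (347791 - 182539)*(1/1262328) + 395/12 = 165252*(1/1262328) + 395/12 = 13771/105194 + 395/12 = 20858441/631164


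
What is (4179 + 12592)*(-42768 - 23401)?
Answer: -1109720299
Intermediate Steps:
(4179 + 12592)*(-42768 - 23401) = 16771*(-66169) = -1109720299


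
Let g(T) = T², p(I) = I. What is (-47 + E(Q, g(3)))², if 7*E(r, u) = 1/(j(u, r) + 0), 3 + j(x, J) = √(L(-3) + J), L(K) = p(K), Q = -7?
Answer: 2*(-53133*I + 325052*√10)/(49*(-I + 6*√10)) ≈ 2211.1 + 2.2361*I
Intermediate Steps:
L(K) = K
j(x, J) = -3 + √(-3 + J)
E(r, u) = 1/(7*(-3 + √(-3 + r))) (E(r, u) = 1/(7*((-3 + √(-3 + r)) + 0)) = 1/(7*(-3 + √(-3 + r))))
(-47 + E(Q, g(3)))² = (-47 + 1/(7*(-3 + √(-3 - 7))))² = (-47 + 1/(7*(-3 + √(-10))))² = (-47 + 1/(7*(-3 + I*√10)))²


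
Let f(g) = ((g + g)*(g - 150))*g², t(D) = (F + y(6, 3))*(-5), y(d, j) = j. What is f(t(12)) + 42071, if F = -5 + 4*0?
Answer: -237929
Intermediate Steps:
F = -5 (F = -5 + 0 = -5)
t(D) = 10 (t(D) = (-5 + 3)*(-5) = -2*(-5) = 10)
f(g) = 2*g³*(-150 + g) (f(g) = ((2*g)*(-150 + g))*g² = (2*g*(-150 + g))*g² = 2*g³*(-150 + g))
f(t(12)) + 42071 = 2*10³*(-150 + 10) + 42071 = 2*1000*(-140) + 42071 = -280000 + 42071 = -237929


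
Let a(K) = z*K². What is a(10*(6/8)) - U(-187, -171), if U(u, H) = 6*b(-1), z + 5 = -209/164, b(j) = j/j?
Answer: -235461/656 ≈ -358.93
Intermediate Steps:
b(j) = 1
z = -1029/164 (z = -5 - 209/164 = -1029/164 ≈ -6.2744)
U(u, H) = 6 (U(u, H) = 6*1 = 6)
a(K) = -1029*K²/164
a(10*(6/8)) - U(-187, -171) = -1029*(10*(6/8))²/164 - 1*6 = -1029*(10*(6*(⅛)))²/164 - 6 = -1029*(10*(¾))²/164 - 6 = -1029*(15/2)²/164 - 6 = -1029/164*225/4 - 6 = -231525/656 - 6 = -235461/656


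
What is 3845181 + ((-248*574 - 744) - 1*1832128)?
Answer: 1869957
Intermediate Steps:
3845181 + ((-248*574 - 744) - 1*1832128) = 3845181 + ((-142352 - 744) - 1832128) = 3845181 + (-143096 - 1832128) = 3845181 - 1975224 = 1869957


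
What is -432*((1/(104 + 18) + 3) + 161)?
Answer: -4321944/61 ≈ -70852.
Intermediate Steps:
-432*((1/(104 + 18) + 3) + 161) = -432*((1/122 + 3) + 161) = -432*(367/122 + 161) = -432*20009/122 = -4321944/61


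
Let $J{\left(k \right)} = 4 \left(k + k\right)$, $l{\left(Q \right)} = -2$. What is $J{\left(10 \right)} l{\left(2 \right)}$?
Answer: $-160$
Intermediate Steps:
$J{\left(k \right)} = 8 k$ ($J{\left(k \right)} = 4 \cdot 2 k = 8 k$)
$J{\left(10 \right)} l{\left(2 \right)} = 8 \cdot 10 \left(-2\right) = 80 \left(-2\right) = -160$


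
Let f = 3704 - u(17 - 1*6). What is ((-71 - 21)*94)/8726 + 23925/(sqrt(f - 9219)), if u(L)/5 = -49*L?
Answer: -4324/4363 - 1595*I*sqrt(705)/94 ≈ -0.99106 - 450.53*I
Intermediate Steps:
u(L) = -245*L (u(L) = 5*(-49*L) = -245*L)
f = 6399 (f = 3704 - (-245)*(17 - 1*6) = 3704 - (-245)*(17 - 6) = 3704 - (-245)*11 = 3704 - 1*(-2695) = 3704 + 2695 = 6399)
((-71 - 21)*94)/8726 + 23925/(sqrt(f - 9219)) = ((-71 - 21)*94)/8726 + 23925/(sqrt(6399 - 9219)) = -92*94*(1/8726) + 23925/(sqrt(-2820)) = -8648*1/8726 + 23925/((2*I*sqrt(705))) = -4324/4363 + 23925*(-I*sqrt(705)/1410) = -4324/4363 - 1595*I*sqrt(705)/94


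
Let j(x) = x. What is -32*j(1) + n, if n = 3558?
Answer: 3526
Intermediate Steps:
-32*j(1) + n = -32*1 + 3558 = -32 + 3558 = 3526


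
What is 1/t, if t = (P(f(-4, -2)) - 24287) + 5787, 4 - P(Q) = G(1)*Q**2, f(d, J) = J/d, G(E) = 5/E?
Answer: -4/73989 ≈ -5.4062e-5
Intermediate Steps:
P(Q) = 4 - 5*Q**2 (P(Q) = 4 - 5/1*Q**2 = 4 - 5*1*Q**2 = 4 - 5*Q**2)
t = -73989/4 (t = ((4 - 5*(-2/(-4))**2) - 24287) + 5787 = ((4 - 5*(-2*(-1/4))**2) - 24287) + 5787 = ((4 - 5*(1/2)**2) - 24287) + 5787 = ((4 - 5*1/4) - 24287) + 5787 = ((4 - 5/4) - 24287) + 5787 = (11/4 - 24287) + 5787 = -97137/4 + 5787 = -73989/4 ≈ -18497.)
1/t = 1/(-73989/4) = -4/73989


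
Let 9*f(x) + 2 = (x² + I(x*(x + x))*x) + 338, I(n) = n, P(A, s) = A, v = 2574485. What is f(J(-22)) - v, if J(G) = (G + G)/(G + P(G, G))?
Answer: -7723342/3 ≈ -2.5744e+6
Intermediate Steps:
J(G) = 1 (J(G) = (G + G)/(G + G) = (2*G)/((2*G)) = (2*G)*(1/(2*G)) = 1)
f(x) = 112/3 + x²/9 + 2*x³/9 (f(x) = -2/9 + ((x² + (x*(x + x))*x) + 338)/9 = -2/9 + ((x² + (x*(2*x))*x) + 338)/9 = -2/9 + ((x² + (2*x²)*x) + 338)/9 = -2/9 + ((x² + 2*x³) + 338)/9 = -2/9 + (338 + x² + 2*x³)/9 = -2/9 + (338/9 + x²/9 + 2*x³/9) = 112/3 + x²/9 + 2*x³/9)
f(J(-22)) - v = (112/3 + (⅑)*1² + (2/9)*1³) - 1*2574485 = (112/3 + (⅑)*1 + (2/9)*1) - 2574485 = (112/3 + ⅑ + 2/9) - 2574485 = 113/3 - 2574485 = -7723342/3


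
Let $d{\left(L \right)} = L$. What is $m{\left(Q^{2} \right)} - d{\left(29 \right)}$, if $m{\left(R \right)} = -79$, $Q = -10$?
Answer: $-108$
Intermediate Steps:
$m{\left(Q^{2} \right)} - d{\left(29 \right)} = -79 - 29 = -108$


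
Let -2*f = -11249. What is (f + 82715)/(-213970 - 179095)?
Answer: -176679/786130 ≈ -0.22475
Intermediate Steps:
f = 11249/2 (f = -½*(-11249) = 11249/2 ≈ 5624.5)
(f + 82715)/(-213970 - 179095) = (11249/2 + 82715)/(-213970 - 179095) = (176679/2)/(-393065) = (176679/2)*(-1/393065) = -176679/786130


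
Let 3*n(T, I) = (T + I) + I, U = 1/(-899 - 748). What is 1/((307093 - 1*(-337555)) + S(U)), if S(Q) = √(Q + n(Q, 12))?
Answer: 796301442/513334131972535 - 9*√602741/1026668263945070 ≈ 1.5512e-6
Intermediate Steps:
U = -1/1647 (U = 1/(-1647) = -1/1647 ≈ -0.00060716)
n(T, I) = T/3 + 2*I/3 (n(T, I) = ((T + I) + I)/3 = ((I + T) + I)/3 = (T + 2*I)/3 = T/3 + 2*I/3)
S(Q) = √(8 + 4*Q/3) (S(Q) = √(Q + (Q/3 + (⅔)*12)) = √(Q + (Q/3 + 8)) = √(Q + (8 + Q/3)) = √(8 + 4*Q/3))
1/((307093 - 1*(-337555)) + S(U)) = 1/((307093 - 1*(-337555)) + 2*√(18 + 3*(-1/1647))/3) = 1/((307093 + 337555) + 2*√(18 - 1/549)/3) = 1/(644648 + 2*√(9881/549)/3) = 1/(644648 + 2*(√602741/183)/3) = 1/(644648 + 2*√602741/549)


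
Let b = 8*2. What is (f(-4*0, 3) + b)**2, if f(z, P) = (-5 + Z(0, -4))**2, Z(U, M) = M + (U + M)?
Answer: 34225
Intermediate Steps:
Z(U, M) = U + 2*M (Z(U, M) = M + (M + U) = U + 2*M)
f(z, P) = 169 (f(z, P) = (-5 + (0 + 2*(-4)))**2 = (-5 + (0 - 8))**2 = (-5 - 8)**2 = (-13)**2 = 169)
b = 16
(f(-4*0, 3) + b)**2 = (169 + 16)**2 = 185**2 = 34225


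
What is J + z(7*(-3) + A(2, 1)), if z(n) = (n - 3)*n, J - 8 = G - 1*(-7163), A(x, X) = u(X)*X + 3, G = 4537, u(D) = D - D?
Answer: 12086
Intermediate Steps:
u(D) = 0
A(x, X) = 3 (A(x, X) = 0*X + 3 = 0 + 3 = 3)
J = 11708 (J = 8 + (4537 - 1*(-7163)) = 8 + (4537 + 7163) = 8 + 11700 = 11708)
z(n) = n*(-3 + n) (z(n) = (-3 + n)*n = n*(-3 + n))
J + z(7*(-3) + A(2, 1)) = 11708 + (7*(-3) + 3)*(-3 + (7*(-3) + 3)) = 11708 + (-21 + 3)*(-3 + (-21 + 3)) = 11708 - 18*(-3 - 18) = 11708 - 18*(-21) = 11708 + 378 = 12086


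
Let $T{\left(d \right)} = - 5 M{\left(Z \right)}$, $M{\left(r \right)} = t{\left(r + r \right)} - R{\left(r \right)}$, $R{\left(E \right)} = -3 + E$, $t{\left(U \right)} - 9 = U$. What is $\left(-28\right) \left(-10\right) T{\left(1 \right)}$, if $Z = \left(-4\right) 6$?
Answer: $16800$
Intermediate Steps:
$Z = -24$
$t{\left(U \right)} = 9 + U$
$M{\left(r \right)} = 12 + r$ ($M{\left(r \right)} = \left(9 + \left(r + r\right)\right) - \left(-3 + r\right) = \left(9 + 2 r\right) - \left(-3 + r\right) = 12 + r$)
$T{\left(d \right)} = 60$ ($T{\left(d \right)} = - 5 \left(12 - 24\right) = \left(-5\right) \left(-12\right) = 60$)
$\left(-28\right) \left(-10\right) T{\left(1 \right)} = \left(-28\right) \left(-10\right) 60 = 280 \cdot 60 = 16800$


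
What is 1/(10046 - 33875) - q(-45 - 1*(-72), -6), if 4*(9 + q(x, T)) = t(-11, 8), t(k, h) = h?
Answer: 166802/23829 ≈ 7.0000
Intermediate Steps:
q(x, T) = -7 (q(x, T) = -9 + (¼)*8 = -9 + 2 = -7)
1/(10046 - 33875) - q(-45 - 1*(-72), -6) = 1/(10046 - 33875) - 1*(-7) = 1/(-23829) + 7 = -1/23829 + 7 = 166802/23829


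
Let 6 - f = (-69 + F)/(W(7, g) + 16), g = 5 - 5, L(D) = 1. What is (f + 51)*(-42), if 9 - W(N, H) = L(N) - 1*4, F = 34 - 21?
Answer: -2478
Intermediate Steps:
F = 13
g = 0
W(N, H) = 12 (W(N, H) = 9 - (1 - 1*4) = 9 - (1 - 4) = 9 - 1*(-3) = 9 + 3 = 12)
f = 8 (f = 6 - (-69 + 13)/(12 + 16) = 6 - (-56)/28 = 6 - 1*(-2) = 6 + 2 = 8)
(f + 51)*(-42) = (8 + 51)*(-42) = 59*(-42) = -2478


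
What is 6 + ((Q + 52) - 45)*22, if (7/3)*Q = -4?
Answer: 856/7 ≈ 122.29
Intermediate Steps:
Q = -12/7 (Q = (3/7)*(-4) = -12/7 ≈ -1.7143)
6 + ((Q + 52) - 45)*22 = 6 + ((-12/7 + 52) - 45)*22 = 6 + (352/7 - 45)*22 = 6 + (37/7)*22 = 6 + 814/7 = 856/7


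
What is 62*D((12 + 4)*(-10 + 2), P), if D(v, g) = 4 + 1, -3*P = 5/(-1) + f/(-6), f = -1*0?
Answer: 310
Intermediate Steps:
f = 0
P = 5/3 (P = -(5/(-1) + 0/(-6))/3 = -(5*(-1) + 0*(-⅙))/3 = -(-5 + 0)/3 = -⅓*(-5) = 5/3 ≈ 1.6667)
D(v, g) = 5
62*D((12 + 4)*(-10 + 2), P) = 62*5 = 310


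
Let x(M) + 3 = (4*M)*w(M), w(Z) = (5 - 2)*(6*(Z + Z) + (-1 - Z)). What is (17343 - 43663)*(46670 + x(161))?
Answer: -91233200240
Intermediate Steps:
w(Z) = -3 + 33*Z (w(Z) = 3*(6*(2*Z) + (-1 - Z)) = 3*(12*Z + (-1 - Z)) = 3*(-1 + 11*Z) = -3 + 33*Z)
x(M) = -3 + 4*M*(-3 + 33*M) (x(M) = -3 + (4*M)*(-3 + 33*M) = -3 + 4*M*(-3 + 33*M))
(17343 - 43663)*(46670 + x(161)) = (17343 - 43663)*(46670 + (-3 - 12*161 + 132*161**2)) = -26320*(46670 + (-3 - 1932 + 132*25921)) = -26320*(46670 + (-3 - 1932 + 3421572)) = -26320*(46670 + 3419637) = -26320*3466307 = -91233200240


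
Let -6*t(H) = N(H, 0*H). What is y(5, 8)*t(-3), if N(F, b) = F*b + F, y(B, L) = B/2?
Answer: 5/4 ≈ 1.2500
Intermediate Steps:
y(B, L) = B/2 (y(B, L) = B*(1/2) = B/2)
N(F, b) = F + F*b
t(H) = -H/6 (t(H) = -H*(1 + 0*H)/6 = -H*(1 + 0)/6 = -H/6)
y(5, 8)*t(-3) = ((1/2)*5)*(-1/6*(-3)) = (5/2)*(1/2) = 5/4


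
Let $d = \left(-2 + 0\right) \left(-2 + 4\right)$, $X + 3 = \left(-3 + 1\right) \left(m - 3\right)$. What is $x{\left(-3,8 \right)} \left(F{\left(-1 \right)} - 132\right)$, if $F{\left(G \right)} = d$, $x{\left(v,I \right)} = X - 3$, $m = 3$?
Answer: $816$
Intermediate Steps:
$X = -3$ ($X = -3 + \left(-3 + 1\right) \left(3 - 3\right) = -3 - 0 = -3 + 0 = -3$)
$d = -4$ ($d = \left(-2\right) 2 = -4$)
$x{\left(v,I \right)} = -6$ ($x{\left(v,I \right)} = -3 - 3 = -6$)
$F{\left(G \right)} = -4$
$x{\left(-3,8 \right)} \left(F{\left(-1 \right)} - 132\right) = - 6 \left(-4 - 132\right) = \left(-6\right) \left(-136\right) = 816$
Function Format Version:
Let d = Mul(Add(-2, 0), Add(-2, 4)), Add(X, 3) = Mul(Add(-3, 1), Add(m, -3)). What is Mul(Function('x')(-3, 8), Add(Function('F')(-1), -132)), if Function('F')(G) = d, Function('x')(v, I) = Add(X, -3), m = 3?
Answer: 816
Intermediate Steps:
X = -3 (X = Add(-3, Mul(Add(-3, 1), Add(3, -3))) = Add(-3, Mul(-2, 0)) = Add(-3, 0) = -3)
d = -4 (d = Mul(-2, 2) = -4)
Function('x')(v, I) = -6 (Function('x')(v, I) = Add(-3, -3) = -6)
Function('F')(G) = -4
Mul(Function('x')(-3, 8), Add(Function('F')(-1), -132)) = Mul(-6, Add(-4, -132)) = Mul(-6, -136) = 816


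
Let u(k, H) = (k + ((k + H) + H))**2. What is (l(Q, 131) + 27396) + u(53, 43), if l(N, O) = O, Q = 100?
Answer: 64391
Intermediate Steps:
u(k, H) = (2*H + 2*k)**2 (u(k, H) = (k + ((H + k) + H))**2 = (k + (k + 2*H))**2 = (2*H + 2*k)**2)
(l(Q, 131) + 27396) + u(53, 43) = (131 + 27396) + 4*(43 + 53)**2 = 27527 + 4*96**2 = 27527 + 4*9216 = 27527 + 36864 = 64391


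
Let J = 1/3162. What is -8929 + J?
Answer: -28233497/3162 ≈ -8929.0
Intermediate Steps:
J = 1/3162 ≈ 0.00031626
-8929 + J = -8929 + 1/3162 = -28233497/3162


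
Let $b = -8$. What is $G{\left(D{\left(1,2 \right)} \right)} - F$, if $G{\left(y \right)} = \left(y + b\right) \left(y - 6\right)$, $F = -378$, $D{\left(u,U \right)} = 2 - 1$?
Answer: $413$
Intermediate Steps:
$D{\left(u,U \right)} = 1$
$G{\left(y \right)} = \left(-8 + y\right) \left(-6 + y\right)$ ($G{\left(y \right)} = \left(y - 8\right) \left(y - 6\right) = \left(-8 + y\right) \left(-6 + y\right)$)
$G{\left(D{\left(1,2 \right)} \right)} - F = \left(48 + 1^{2} - 14\right) - -378 = \left(48 + 1 - 14\right) + 378 = 35 + 378 = 413$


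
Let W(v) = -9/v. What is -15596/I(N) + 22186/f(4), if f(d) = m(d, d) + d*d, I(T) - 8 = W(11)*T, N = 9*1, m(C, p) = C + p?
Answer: -283003/12 ≈ -23584.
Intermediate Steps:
N = 9
I(T) = 8 - 9*T/11 (I(T) = 8 + (-9/11)*T = 8 + (-9*1/11)*T = 8 - 9*T/11)
f(d) = d² + 2*d (f(d) = (d + d) + d*d = 2*d + d² = d² + 2*d)
-15596/I(N) + 22186/f(4) = -15596/(8 - 9/11*9) + 22186/((4*(2 + 4))) = -15596/(8 - 81/11) + 22186/((4*6)) = -15596/7/11 + 22186/24 = -15596*11/7 + 22186*(1/24) = -24508 + 11093/12 = -283003/12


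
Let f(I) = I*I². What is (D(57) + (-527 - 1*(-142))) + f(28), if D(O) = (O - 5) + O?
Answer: 21676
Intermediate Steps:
f(I) = I³
D(O) = -5 + 2*O (D(O) = (-5 + O) + O = -5 + 2*O)
(D(57) + (-527 - 1*(-142))) + f(28) = ((-5 + 2*57) + (-527 - 1*(-142))) + 28³ = ((-5 + 114) + (-527 + 142)) + 21952 = (109 - 385) + 21952 = -276 + 21952 = 21676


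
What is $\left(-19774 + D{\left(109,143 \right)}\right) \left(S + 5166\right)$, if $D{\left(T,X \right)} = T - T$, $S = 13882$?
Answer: $-376655152$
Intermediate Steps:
$D{\left(T,X \right)} = 0$
$\left(-19774 + D{\left(109,143 \right)}\right) \left(S + 5166\right) = \left(-19774 + 0\right) \left(13882 + 5166\right) = \left(-19774\right) 19048 = -376655152$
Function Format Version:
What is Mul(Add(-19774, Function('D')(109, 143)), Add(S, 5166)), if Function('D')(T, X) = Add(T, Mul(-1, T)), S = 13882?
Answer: -376655152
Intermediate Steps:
Function('D')(T, X) = 0
Mul(Add(-19774, Function('D')(109, 143)), Add(S, 5166)) = Mul(Add(-19774, 0), Add(13882, 5166)) = Mul(-19774, 19048) = -376655152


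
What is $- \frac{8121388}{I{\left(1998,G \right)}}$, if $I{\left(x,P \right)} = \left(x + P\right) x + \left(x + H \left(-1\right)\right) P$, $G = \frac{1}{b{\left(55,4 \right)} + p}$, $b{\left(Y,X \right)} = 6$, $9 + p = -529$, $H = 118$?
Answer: $- \frac{308612744}{151695875} \approx -2.0344$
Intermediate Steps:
$p = -538$ ($p = -9 - 529 = -538$)
$G = - \frac{1}{532}$ ($G = \frac{1}{6 - 538} = \frac{1}{-532} = - \frac{1}{532} \approx -0.0018797$)
$I{\left(x,P \right)} = P \left(-118 + x\right) + x \left(P + x\right)$ ($I{\left(x,P \right)} = \left(x + P\right) x + \left(x + 118 \left(-1\right)\right) P = \left(P + x\right) x + \left(x - 118\right) P = x \left(P + x\right) + \left(-118 + x\right) P = x \left(P + x\right) + P \left(-118 + x\right) = P \left(-118 + x\right) + x \left(P + x\right)$)
$- \frac{8121388}{I{\left(1998,G \right)}} = - \frac{8121388}{1998^{2} - - \frac{59}{266} + 2 \left(- \frac{1}{532}\right) 1998} = - \frac{8121388}{3992004 + \frac{59}{266} - \frac{999}{133}} = - \frac{8121388}{\frac{151695875}{38}} = \left(-8121388\right) \frac{38}{151695875} = - \frac{308612744}{151695875}$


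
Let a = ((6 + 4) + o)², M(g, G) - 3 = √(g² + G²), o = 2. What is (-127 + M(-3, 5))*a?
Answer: -17856 + 144*√34 ≈ -17016.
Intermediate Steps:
M(g, G) = 3 + √(G² + g²) (M(g, G) = 3 + √(g² + G²) = 3 + √(G² + g²))
a = 144 (a = ((6 + 4) + 2)² = (10 + 2)² = 12² = 144)
(-127 + M(-3, 5))*a = (-127 + (3 + √(5² + (-3)²)))*144 = (-127 + (3 + √(25 + 9)))*144 = (-127 + (3 + √34))*144 = (-124 + √34)*144 = -17856 + 144*√34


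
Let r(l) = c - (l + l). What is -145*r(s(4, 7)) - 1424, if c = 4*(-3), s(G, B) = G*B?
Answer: 8436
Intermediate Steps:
s(G, B) = B*G
c = -12
r(l) = -12 - 2*l (r(l) = -12 - (l + l) = -12 - 2*l)
-145*r(s(4, 7)) - 1424 = -145*(-12 - 14*4) - 1424 = -145*(-12 - 2*28) - 1424 = -145*(-12 - 56) - 1424 = -145*(-68) - 1424 = 9860 - 1424 = 8436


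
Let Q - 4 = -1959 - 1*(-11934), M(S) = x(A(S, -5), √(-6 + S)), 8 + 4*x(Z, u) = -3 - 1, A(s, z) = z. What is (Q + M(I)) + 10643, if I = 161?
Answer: 20619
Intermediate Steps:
x(Z, u) = -3 (x(Z, u) = -2 + (-3 - 1)/4 = -2 + (¼)*(-4) = -2 - 1 = -3)
M(S) = -3
Q = 9979 (Q = 4 + (-1959 - 1*(-11934)) = 4 + (-1959 + 11934) = 4 + 9975 = 9979)
(Q + M(I)) + 10643 = (9979 - 3) + 10643 = 9976 + 10643 = 20619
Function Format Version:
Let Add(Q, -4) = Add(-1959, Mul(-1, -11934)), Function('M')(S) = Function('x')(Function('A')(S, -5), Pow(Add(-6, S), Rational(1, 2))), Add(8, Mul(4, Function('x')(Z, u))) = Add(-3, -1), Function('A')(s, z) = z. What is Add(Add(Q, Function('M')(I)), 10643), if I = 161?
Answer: 20619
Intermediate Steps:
Function('x')(Z, u) = -3 (Function('x')(Z, u) = Add(-2, Mul(Rational(1, 4), Add(-3, -1))) = Add(-2, Mul(Rational(1, 4), -4)) = Add(-2, -1) = -3)
Function('M')(S) = -3
Q = 9979 (Q = Add(4, Add(-1959, Mul(-1, -11934))) = Add(4, Add(-1959, 11934)) = Add(4, 9975) = 9979)
Add(Add(Q, Function('M')(I)), 10643) = Add(Add(9979, -3), 10643) = Add(9976, 10643) = 20619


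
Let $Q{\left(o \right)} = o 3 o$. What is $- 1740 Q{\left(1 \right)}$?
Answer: $-5220$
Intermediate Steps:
$Q{\left(o \right)} = 3 o^{2}$ ($Q{\left(o \right)} = 3 o o = 3 o^{2}$)
$- 1740 Q{\left(1 \right)} = - 1740 \cdot 3 \cdot 1^{2} = - 1740 \cdot 3 \cdot 1 = \left(-1740\right) 3 = -5220$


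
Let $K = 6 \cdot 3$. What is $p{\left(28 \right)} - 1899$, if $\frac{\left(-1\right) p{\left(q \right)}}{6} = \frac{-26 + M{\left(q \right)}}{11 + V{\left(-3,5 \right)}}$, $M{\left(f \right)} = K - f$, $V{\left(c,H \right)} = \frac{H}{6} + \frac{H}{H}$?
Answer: $- \frac{144927}{77} \approx -1882.2$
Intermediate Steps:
$K = 18$
$V{\left(c,H \right)} = 1 + \frac{H}{6}$ ($V{\left(c,H \right)} = H \frac{1}{6} + 1 = \frac{H}{6} + 1 = 1 + \frac{H}{6}$)
$M{\left(f \right)} = 18 - f$
$p{\left(q \right)} = \frac{288}{77} + \frac{36 q}{77}$ ($p{\left(q \right)} = - 6 \frac{-26 - \left(-18 + q\right)}{11 + \left(1 + \frac{1}{6} \cdot 5\right)} = - 6 \frac{-8 - q}{11 + \left(1 + \frac{5}{6}\right)} = - 6 \frac{-8 - q}{11 + \frac{11}{6}} = - 6 \frac{-8 - q}{\frac{77}{6}} = - 6 \left(-8 - q\right) \frac{6}{77} = - 6 \left(- \frac{48}{77} - \frac{6 q}{77}\right) = \frac{288}{77} + \frac{36 q}{77}$)
$p{\left(28 \right)} - 1899 = \left(\frac{288}{77} + \frac{36}{77} \cdot 28\right) - 1899 = \left(\frac{288}{77} + \frac{144}{11}\right) - 1899 = \frac{1296}{77} - 1899 = - \frac{144927}{77}$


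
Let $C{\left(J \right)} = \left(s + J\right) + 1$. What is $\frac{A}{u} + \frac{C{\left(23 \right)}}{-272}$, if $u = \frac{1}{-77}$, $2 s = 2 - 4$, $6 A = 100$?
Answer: $- \frac{1047269}{816} \approx -1283.4$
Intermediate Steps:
$A = \frac{50}{3}$ ($A = \frac{1}{6} \cdot 100 = \frac{50}{3} \approx 16.667$)
$s = -1$ ($s = \frac{2 - 4}{2} = \frac{1}{2} \left(-2\right) = -1$)
$C{\left(J \right)} = J$ ($C{\left(J \right)} = \left(-1 + J\right) + 1 = J$)
$u = - \frac{1}{77} \approx -0.012987$
$\frac{A}{u} + \frac{C{\left(23 \right)}}{-272} = \frac{50}{3 \left(- \frac{1}{77}\right)} + \frac{23}{-272} = \frac{50}{3} \left(-77\right) + 23 \left(- \frac{1}{272}\right) = - \frac{3850}{3} - \frac{23}{272} = - \frac{1047269}{816}$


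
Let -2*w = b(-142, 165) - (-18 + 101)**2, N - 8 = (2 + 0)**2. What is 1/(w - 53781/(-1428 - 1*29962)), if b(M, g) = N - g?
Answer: 31390/110577971 ≈ 0.00028387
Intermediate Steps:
N = 12 (N = 8 + (2 + 0)**2 = 8 + 2**2 = 8 + 4 = 12)
b(M, g) = 12 - g
w = 3521 (w = -((12 - 1*165) - (-18 + 101)**2)/2 = -((12 - 165) - 1*83**2)/2 = -(-153 - 1*6889)/2 = -(-153 - 6889)/2 = -1/2*(-7042) = 3521)
1/(w - 53781/(-1428 - 1*29962)) = 1/(3521 - 53781/(-1428 - 1*29962)) = 1/(3521 - 53781/(-1428 - 29962)) = 1/(3521 - 53781/(-31390)) = 1/(3521 - 53781*(-1/31390)) = 1/(3521 + 53781/31390) = 1/(110577971/31390) = 31390/110577971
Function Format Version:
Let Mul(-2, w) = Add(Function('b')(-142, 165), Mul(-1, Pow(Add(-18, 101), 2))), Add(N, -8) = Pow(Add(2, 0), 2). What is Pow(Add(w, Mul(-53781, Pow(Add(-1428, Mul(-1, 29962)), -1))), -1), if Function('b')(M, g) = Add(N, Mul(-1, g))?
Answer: Rational(31390, 110577971) ≈ 0.00028387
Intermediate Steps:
N = 12 (N = Add(8, Pow(Add(2, 0), 2)) = Add(8, Pow(2, 2)) = Add(8, 4) = 12)
Function('b')(M, g) = Add(12, Mul(-1, g))
w = 3521 (w = Mul(Rational(-1, 2), Add(Add(12, Mul(-1, 165)), Mul(-1, Pow(Add(-18, 101), 2)))) = Mul(Rational(-1, 2), Add(Add(12, -165), Mul(-1, Pow(83, 2)))) = Mul(Rational(-1, 2), Add(-153, Mul(-1, 6889))) = Mul(Rational(-1, 2), Add(-153, -6889)) = Mul(Rational(-1, 2), -7042) = 3521)
Pow(Add(w, Mul(-53781, Pow(Add(-1428, Mul(-1, 29962)), -1))), -1) = Pow(Add(3521, Mul(-53781, Pow(Add(-1428, Mul(-1, 29962)), -1))), -1) = Pow(Add(3521, Mul(-53781, Pow(Add(-1428, -29962), -1))), -1) = Pow(Add(3521, Mul(-53781, Pow(-31390, -1))), -1) = Pow(Add(3521, Mul(-53781, Rational(-1, 31390))), -1) = Pow(Add(3521, Rational(53781, 31390)), -1) = Pow(Rational(110577971, 31390), -1) = Rational(31390, 110577971)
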